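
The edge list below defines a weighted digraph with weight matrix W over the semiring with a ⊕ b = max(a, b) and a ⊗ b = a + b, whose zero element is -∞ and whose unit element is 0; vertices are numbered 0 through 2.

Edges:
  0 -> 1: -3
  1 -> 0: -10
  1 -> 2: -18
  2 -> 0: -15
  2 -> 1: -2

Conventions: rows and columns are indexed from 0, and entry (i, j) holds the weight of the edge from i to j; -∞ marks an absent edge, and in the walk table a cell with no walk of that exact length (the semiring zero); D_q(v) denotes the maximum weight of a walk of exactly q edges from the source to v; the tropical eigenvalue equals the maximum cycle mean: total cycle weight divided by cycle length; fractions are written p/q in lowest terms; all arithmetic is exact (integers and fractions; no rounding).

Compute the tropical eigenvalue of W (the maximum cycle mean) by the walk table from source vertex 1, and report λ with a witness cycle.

q=0: [-∞, 0, -∞]
q=1: [-10, -∞, -18]
q=2: [-33, -13, -∞]
q=3: [-23, -36, -31]
Optimal cycle mean attained by: cycle 0->1->0, total (-3) + (-10), length 2.
Answer: λ = -13/2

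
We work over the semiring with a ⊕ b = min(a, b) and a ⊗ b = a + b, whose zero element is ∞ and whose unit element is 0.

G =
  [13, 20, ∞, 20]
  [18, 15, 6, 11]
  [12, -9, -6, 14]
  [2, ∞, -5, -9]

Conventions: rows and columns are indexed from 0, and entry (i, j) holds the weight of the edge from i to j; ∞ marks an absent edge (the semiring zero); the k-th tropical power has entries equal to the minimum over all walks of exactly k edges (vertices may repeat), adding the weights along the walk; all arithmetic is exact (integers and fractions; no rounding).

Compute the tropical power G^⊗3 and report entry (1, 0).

G^⊗2:
  [22, 33, 15, 11]
  [13, -3, 0, 2]
  [6, -15, -12, 2]
  [-7, -14, -14, -18]
G^⊗3:
  [13, 6, 6, 2]
  [4, -9, -6, -7]
  [0, -21, -18, -7]
  [-16, -23, -23, -27]
Key observation: the optimum is the walk 1->3->3->0, with weight 11 + (-9) + 2 = 4.
Optimal value attained by: walk 1->3->3->0.
Answer: (G^⊗3)[1][0] = 4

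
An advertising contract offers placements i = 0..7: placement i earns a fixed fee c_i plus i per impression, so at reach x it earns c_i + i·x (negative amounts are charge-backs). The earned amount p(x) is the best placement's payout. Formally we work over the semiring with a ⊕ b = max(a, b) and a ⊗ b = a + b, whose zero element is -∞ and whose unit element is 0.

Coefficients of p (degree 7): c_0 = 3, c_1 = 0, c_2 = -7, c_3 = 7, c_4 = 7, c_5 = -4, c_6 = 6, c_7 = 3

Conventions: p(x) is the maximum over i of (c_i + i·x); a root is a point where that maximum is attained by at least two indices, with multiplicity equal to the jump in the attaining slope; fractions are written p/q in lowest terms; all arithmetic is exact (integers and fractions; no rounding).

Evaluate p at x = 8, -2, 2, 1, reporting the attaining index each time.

p(8) = max(3+0·8=3, 0+1·8=8, -7+2·8=9, 7+3·8=31, 7+4·8=39, -4+5·8=36, 6+6·8=54, 3+7·8=59) = 59 (attained by i=7)
p(-2) = max(3+0·(-2)=3, 0+1·(-2)=-2, -7+2·(-2)=-11, 7+3·(-2)=1, 7+4·(-2)=-1, -4+5·(-2)=-14, 6+6·(-2)=-6, 3+7·(-2)=-11) = 3 (attained by i=0)
p(2) = max(3+0·2=3, 0+1·2=2, -7+2·2=-3, 7+3·2=13, 7+4·2=15, -4+5·2=6, 6+6·2=18, 3+7·2=17) = 18 (attained by i=6)
p(1) = max(3+0·1=3, 0+1·1=1, -7+2·1=-5, 7+3·1=10, 7+4·1=11, -4+5·1=1, 6+6·1=12, 3+7·1=10) = 12 (attained by i=6)
Answer: p(8) = 59; p(-2) = 3; p(2) = 18; p(1) = 12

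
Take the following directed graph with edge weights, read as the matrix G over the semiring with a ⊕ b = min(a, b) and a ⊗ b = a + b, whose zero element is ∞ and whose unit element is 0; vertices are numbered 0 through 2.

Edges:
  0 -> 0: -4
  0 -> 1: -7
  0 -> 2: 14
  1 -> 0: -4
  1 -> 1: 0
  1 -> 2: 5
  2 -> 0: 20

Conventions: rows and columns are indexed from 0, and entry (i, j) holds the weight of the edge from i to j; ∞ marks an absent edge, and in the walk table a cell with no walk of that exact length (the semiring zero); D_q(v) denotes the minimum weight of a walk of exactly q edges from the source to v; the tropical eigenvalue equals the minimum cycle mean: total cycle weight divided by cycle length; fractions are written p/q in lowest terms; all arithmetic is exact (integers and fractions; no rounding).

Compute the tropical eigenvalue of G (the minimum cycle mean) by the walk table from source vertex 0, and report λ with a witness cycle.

q=0: [0, ∞, ∞]
q=1: [-4, -7, 14]
q=2: [-11, -11, -2]
q=3: [-15, -18, -6]
Optimal cycle mean attained by: cycle 0->1->0, total (-7) + (-4), length 2.
Answer: λ = -11/2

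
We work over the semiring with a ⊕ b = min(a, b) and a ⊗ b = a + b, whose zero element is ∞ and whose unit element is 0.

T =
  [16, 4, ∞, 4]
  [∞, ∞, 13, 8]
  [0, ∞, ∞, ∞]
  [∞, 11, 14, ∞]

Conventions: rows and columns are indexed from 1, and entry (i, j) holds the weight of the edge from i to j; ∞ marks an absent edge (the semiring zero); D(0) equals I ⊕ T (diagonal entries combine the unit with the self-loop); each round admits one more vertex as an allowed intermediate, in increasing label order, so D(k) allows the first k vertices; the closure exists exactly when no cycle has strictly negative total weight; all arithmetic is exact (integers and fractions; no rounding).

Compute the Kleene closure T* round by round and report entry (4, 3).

D(0):
  [0, 4, ∞, 4]
  [∞, 0, 13, 8]
  [0, ∞, 0, ∞]
  [∞, 11, 14, 0]
D(1):
  [0, 4, ∞, 4]
  [∞, 0, 13, 8]
  [0, 4, 0, 4]
  [∞, 11, 14, 0]
D(2):
  [0, 4, 17, 4]
  [∞, 0, 13, 8]
  [0, 4, 0, 4]
  [∞, 11, 14, 0]
D(3):
  [0, 4, 17, 4]
  [13, 0, 13, 8]
  [0, 4, 0, 4]
  [14, 11, 14, 0]
D(4):
  [0, 4, 17, 4]
  [13, 0, 13, 8]
  [0, 4, 0, 4]
  [14, 11, 14, 0]
Answer: T*[4][3] = 14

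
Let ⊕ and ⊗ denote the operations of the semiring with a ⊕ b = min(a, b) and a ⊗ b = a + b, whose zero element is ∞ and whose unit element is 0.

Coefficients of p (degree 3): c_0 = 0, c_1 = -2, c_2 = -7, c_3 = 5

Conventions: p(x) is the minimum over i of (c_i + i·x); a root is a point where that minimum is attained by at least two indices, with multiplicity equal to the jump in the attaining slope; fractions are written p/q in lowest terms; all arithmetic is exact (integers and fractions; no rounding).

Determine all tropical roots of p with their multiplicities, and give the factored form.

hull edge (i=0, c=0) to (i=2, c=-7): slope -7/2, span 2
hull edge (i=2, c=-7) to (i=3, c=5): slope 12, span 1
Factored form: p(x) = 5 ⊗ (x ⊕ (-12)) ⊗ (x ⊕ 7/2) ⊗ (x ⊕ 7/2)
Answer: roots = -12 (mult 1), 7/2 (mult 2)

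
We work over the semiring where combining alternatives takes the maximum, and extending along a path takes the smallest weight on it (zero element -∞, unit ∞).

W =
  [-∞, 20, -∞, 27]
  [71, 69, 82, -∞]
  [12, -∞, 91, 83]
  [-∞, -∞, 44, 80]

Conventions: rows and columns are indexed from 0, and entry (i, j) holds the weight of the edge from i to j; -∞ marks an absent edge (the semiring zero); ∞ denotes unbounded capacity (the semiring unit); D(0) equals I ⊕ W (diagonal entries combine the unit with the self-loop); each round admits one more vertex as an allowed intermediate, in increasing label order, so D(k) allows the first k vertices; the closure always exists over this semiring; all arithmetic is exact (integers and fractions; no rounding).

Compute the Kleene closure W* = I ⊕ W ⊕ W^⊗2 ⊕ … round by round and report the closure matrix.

D(0):
  [∞, 20, -∞, 27]
  [71, ∞, 82, -∞]
  [12, -∞, ∞, 83]
  [-∞, -∞, 44, ∞]
D(1):
  [∞, 20, -∞, 27]
  [71, ∞, 82, 27]
  [12, 12, ∞, 83]
  [-∞, -∞, 44, ∞]
D(2):
  [∞, 20, 20, 27]
  [71, ∞, 82, 27]
  [12, 12, ∞, 83]
  [-∞, -∞, 44, ∞]
D(3):
  [∞, 20, 20, 27]
  [71, ∞, 82, 82]
  [12, 12, ∞, 83]
  [12, 12, 44, ∞]
D(4):
  [∞, 20, 27, 27]
  [71, ∞, 82, 82]
  [12, 12, ∞, 83]
  [12, 12, 44, ∞]
Answer: W* = [[∞, 20, 27, 27], [71, ∞, 82, 82], [12, 12, ∞, 83], [12, 12, 44, ∞]]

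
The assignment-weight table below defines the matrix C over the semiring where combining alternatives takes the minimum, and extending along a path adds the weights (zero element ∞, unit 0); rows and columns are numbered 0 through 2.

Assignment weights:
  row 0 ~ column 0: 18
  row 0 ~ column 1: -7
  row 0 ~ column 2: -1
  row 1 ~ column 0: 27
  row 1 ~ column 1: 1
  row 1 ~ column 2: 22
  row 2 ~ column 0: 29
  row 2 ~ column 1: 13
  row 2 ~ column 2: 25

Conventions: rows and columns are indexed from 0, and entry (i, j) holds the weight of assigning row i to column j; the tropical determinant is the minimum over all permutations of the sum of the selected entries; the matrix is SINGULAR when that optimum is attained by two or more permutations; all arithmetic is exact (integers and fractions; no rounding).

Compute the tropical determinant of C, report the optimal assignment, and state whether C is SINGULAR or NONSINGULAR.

σ = (0, 1, 2): 18 + 1 + 25 = 44
σ = (0, 2, 1): 18 + 22 + 13 = 53
σ = (1, 0, 2): (-7) + 27 + 25 = 45
σ = (1, 2, 0): (-7) + 22 + 29 = 44
σ = (2, 0, 1): (-1) + 27 + 13 = 39
σ = (2, 1, 0): (-1) + 1 + 29 = 29
Optimal value attained by: σ = (2, 1, 0).
Answer: det⊕(C) = 29; verdict: NONSINGULAR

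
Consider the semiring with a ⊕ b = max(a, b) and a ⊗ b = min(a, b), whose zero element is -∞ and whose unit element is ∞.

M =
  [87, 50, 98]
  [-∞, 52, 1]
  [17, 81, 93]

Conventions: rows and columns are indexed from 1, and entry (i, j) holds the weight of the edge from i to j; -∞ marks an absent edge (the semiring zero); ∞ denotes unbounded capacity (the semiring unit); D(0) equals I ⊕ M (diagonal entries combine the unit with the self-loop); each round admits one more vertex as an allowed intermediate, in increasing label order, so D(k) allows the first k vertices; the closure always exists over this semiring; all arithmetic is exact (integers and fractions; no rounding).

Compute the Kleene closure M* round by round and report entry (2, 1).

D(0):
  [∞, 50, 98]
  [-∞, ∞, 1]
  [17, 81, ∞]
D(1):
  [∞, 50, 98]
  [-∞, ∞, 1]
  [17, 81, ∞]
D(2):
  [∞, 50, 98]
  [-∞, ∞, 1]
  [17, 81, ∞]
D(3):
  [∞, 81, 98]
  [1, ∞, 1]
  [17, 81, ∞]
Answer: M*[2][1] = 1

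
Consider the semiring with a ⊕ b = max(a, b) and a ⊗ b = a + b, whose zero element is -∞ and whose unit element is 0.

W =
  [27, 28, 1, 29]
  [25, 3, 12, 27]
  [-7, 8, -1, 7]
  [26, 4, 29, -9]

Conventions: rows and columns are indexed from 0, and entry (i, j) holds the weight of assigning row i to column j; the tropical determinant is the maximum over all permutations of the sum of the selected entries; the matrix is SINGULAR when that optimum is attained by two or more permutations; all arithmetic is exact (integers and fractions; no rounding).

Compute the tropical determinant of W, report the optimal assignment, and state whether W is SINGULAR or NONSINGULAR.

σ = (0, 1, 2, 3): 27 + 3 + (-1) + (-9) = 20
σ = (0, 1, 3, 2): 27 + 3 + 7 + 29 = 66
σ = (0, 2, 1, 3): 27 + 12 + 8 + (-9) = 38
σ = (0, 2, 3, 1): 27 + 12 + 7 + 4 = 50
σ = (0, 3, 1, 2): 27 + 27 + 8 + 29 = 91
σ = (0, 3, 2, 1): 27 + 27 + (-1) + 4 = 57
σ = (1, 0, 2, 3): 28 + 25 + (-1) + (-9) = 43
σ = (1, 0, 3, 2): 28 + 25 + 7 + 29 = 89
σ = (1, 2, 0, 3): 28 + 12 + (-7) + (-9) = 24
σ = (1, 2, 3, 0): 28 + 12 + 7 + 26 = 73
σ = (1, 3, 0, 2): 28 + 27 + (-7) + 29 = 77
σ = (1, 3, 2, 0): 28 + 27 + (-1) + 26 = 80
σ = (2, 0, 1, 3): 1 + 25 + 8 + (-9) = 25
σ = (2, 0, 3, 1): 1 + 25 + 7 + 4 = 37
σ = (2, 1, 0, 3): 1 + 3 + (-7) + (-9) = -12
σ = (2, 1, 3, 0): 1 + 3 + 7 + 26 = 37
σ = (2, 3, 0, 1): 1 + 27 + (-7) + 4 = 25
σ = (2, 3, 1, 0): 1 + 27 + 8 + 26 = 62
σ = (3, 0, 1, 2): 29 + 25 + 8 + 29 = 91
σ = (3, 0, 2, 1): 29 + 25 + (-1) + 4 = 57
σ = (3, 1, 0, 2): 29 + 3 + (-7) + 29 = 54
σ = (3, 1, 2, 0): 29 + 3 + (-1) + 26 = 57
σ = (3, 2, 0, 1): 29 + 12 + (-7) + 4 = 38
σ = (3, 2, 1, 0): 29 + 12 + 8 + 26 = 75
Optimal value attained by: σ = (0, 3, 1, 2).
Answer: det⊕(W) = 91; verdict: SINGULAR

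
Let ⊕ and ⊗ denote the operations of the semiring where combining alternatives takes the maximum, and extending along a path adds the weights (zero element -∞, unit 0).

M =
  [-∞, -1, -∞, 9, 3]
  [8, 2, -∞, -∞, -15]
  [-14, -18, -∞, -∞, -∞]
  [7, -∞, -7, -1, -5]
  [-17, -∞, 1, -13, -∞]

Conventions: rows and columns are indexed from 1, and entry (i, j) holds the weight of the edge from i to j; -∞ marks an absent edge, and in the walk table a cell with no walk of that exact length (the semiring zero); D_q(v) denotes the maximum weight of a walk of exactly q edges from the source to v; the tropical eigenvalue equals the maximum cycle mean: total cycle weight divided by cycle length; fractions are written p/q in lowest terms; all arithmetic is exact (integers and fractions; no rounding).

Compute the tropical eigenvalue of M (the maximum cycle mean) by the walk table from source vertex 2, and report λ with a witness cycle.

q=0: [-∞, 0, -∞, -∞, -∞]
q=1: [8, 2, -∞, -∞, -15]
q=2: [10, 7, -14, 17, 11]
q=3: [24, 9, 12, 19, 13]
q=4: [26, 23, 14, 33, 27]
q=5: [40, 25, 28, 35, 29]
Optimal cycle mean attained by: cycle 1->4->1, total 9 + 7, length 2.
Answer: λ = 8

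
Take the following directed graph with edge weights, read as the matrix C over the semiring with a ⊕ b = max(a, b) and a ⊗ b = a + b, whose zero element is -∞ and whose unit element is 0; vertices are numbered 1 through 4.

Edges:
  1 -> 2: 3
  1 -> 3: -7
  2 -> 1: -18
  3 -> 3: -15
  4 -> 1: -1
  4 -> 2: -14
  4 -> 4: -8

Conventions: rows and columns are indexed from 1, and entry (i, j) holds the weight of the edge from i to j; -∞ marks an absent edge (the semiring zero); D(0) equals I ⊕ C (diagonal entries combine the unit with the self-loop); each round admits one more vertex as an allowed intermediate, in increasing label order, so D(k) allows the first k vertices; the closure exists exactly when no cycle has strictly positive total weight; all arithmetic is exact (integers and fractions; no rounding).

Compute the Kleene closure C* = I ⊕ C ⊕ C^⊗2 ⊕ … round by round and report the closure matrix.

D(0):
  [0, 3, -7, -∞]
  [-18, 0, -∞, -∞]
  [-∞, -∞, 0, -∞]
  [-1, -14, -∞, 0]
D(1):
  [0, 3, -7, -∞]
  [-18, 0, -25, -∞]
  [-∞, -∞, 0, -∞]
  [-1, 2, -8, 0]
D(2):
  [0, 3, -7, -∞]
  [-18, 0, -25, -∞]
  [-∞, -∞, 0, -∞]
  [-1, 2, -8, 0]
D(3):
  [0, 3, -7, -∞]
  [-18, 0, -25, -∞]
  [-∞, -∞, 0, -∞]
  [-1, 2, -8, 0]
D(4):
  [0, 3, -7, -∞]
  [-18, 0, -25, -∞]
  [-∞, -∞, 0, -∞]
  [-1, 2, -8, 0]
Answer: C* = [[0, 3, -7, -∞], [-18, 0, -25, -∞], [-∞, -∞, 0, -∞], [-1, 2, -8, 0]]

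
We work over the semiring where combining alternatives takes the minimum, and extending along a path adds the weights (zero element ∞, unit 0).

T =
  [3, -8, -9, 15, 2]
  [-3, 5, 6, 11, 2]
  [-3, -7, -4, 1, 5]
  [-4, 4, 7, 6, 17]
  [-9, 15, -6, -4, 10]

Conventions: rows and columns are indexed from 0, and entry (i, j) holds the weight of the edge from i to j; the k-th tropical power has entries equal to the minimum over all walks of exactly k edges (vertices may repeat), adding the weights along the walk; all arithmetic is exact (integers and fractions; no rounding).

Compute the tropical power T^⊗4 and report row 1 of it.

T^⊗2:
  [-12, -16, -13, -8, -6]
  [-7, -11, -12, -2, -1]
  [-10, -11, -12, -3, -5]
  [-1, -12, -13, 8, -2]
  [-9, -17, -18, -5, -7]
T^⊗3:
  [-19, -20, -21, -12, -14]
  [-15, -19, -16, -11, -9]
  [-15, -19, -19, -11, -9]
  [-16, -20, -17, -12, -10]
  [-21, -25, -22, -17, -15]
T^⊗4:
  [-24, -28, -28, -20, -18]
  [-22, -23, -24, -15, -17]
  [-22, -26, -24, -18, -17]
  [-23, -24, -25, -16, -18]
  [-28, -29, -30, -21, -23]
Answer: row 1 of T^⊗4 = [-22, -23, -24, -15, -17]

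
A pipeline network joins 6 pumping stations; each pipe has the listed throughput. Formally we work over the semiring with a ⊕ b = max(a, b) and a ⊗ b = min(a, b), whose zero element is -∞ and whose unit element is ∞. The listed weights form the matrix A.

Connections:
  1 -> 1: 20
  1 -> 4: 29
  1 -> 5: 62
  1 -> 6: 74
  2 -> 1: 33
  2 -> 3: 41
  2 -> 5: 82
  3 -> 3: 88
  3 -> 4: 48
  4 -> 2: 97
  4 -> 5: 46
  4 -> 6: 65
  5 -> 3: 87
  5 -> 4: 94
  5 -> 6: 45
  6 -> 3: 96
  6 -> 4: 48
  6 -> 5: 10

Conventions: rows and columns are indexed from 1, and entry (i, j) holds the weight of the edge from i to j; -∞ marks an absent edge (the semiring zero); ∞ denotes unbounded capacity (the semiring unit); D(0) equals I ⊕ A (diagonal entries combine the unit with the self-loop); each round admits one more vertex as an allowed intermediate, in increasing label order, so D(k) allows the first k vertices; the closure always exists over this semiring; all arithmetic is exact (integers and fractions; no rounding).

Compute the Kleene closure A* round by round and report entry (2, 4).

D(0):
  [∞, -∞, -∞, 29, 62, 74]
  [33, ∞, 41, -∞, 82, -∞]
  [-∞, -∞, ∞, 48, -∞, -∞]
  [-∞, 97, -∞, ∞, 46, 65]
  [-∞, -∞, 87, 94, ∞, 45]
  [-∞, -∞, 96, 48, 10, ∞]
D(1):
  [∞, -∞, -∞, 29, 62, 74]
  [33, ∞, 41, 29, 82, 33]
  [-∞, -∞, ∞, 48, -∞, -∞]
  [-∞, 97, -∞, ∞, 46, 65]
  [-∞, -∞, 87, 94, ∞, 45]
  [-∞, -∞, 96, 48, 10, ∞]
D(2):
  [∞, -∞, -∞, 29, 62, 74]
  [33, ∞, 41, 29, 82, 33]
  [-∞, -∞, ∞, 48, -∞, -∞]
  [33, 97, 41, ∞, 82, 65]
  [-∞, -∞, 87, 94, ∞, 45]
  [-∞, -∞, 96, 48, 10, ∞]
D(3):
  [∞, -∞, -∞, 29, 62, 74]
  [33, ∞, 41, 41, 82, 33]
  [-∞, -∞, ∞, 48, -∞, -∞]
  [33, 97, 41, ∞, 82, 65]
  [-∞, -∞, 87, 94, ∞, 45]
  [-∞, -∞, 96, 48, 10, ∞]
D(4):
  [∞, 29, 29, 29, 62, 74]
  [33, ∞, 41, 41, 82, 41]
  [33, 48, ∞, 48, 48, 48]
  [33, 97, 41, ∞, 82, 65]
  [33, 94, 87, 94, ∞, 65]
  [33, 48, 96, 48, 48, ∞]
D(5):
  [∞, 62, 62, 62, 62, 74]
  [33, ∞, 82, 82, 82, 65]
  [33, 48, ∞, 48, 48, 48]
  [33, 97, 82, ∞, 82, 65]
  [33, 94, 87, 94, ∞, 65]
  [33, 48, 96, 48, 48, ∞]
D(6):
  [∞, 62, 74, 62, 62, 74]
  [33, ∞, 82, 82, 82, 65]
  [33, 48, ∞, 48, 48, 48]
  [33, 97, 82, ∞, 82, 65]
  [33, 94, 87, 94, ∞, 65]
  [33, 48, 96, 48, 48, ∞]
Answer: A*[2][4] = 82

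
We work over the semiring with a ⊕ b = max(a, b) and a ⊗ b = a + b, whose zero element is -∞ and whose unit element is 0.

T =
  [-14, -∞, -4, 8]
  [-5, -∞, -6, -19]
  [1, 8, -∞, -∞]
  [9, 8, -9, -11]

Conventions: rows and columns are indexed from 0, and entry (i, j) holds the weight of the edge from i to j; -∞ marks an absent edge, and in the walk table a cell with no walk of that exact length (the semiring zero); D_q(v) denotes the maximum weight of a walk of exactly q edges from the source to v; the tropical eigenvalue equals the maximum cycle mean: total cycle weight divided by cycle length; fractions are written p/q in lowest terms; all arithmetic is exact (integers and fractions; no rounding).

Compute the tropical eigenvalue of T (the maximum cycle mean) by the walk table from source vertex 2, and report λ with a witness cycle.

q=0: [-∞, -∞, 0, -∞]
q=1: [1, 8, -∞, -∞]
q=2: [3, -∞, 2, 9]
q=3: [18, 17, 0, 11]
q=4: [20, 19, 14, 26]
Optimal cycle mean attained by: cycle 0->3->0, total 8 + 9, length 2.
Answer: λ = 17/2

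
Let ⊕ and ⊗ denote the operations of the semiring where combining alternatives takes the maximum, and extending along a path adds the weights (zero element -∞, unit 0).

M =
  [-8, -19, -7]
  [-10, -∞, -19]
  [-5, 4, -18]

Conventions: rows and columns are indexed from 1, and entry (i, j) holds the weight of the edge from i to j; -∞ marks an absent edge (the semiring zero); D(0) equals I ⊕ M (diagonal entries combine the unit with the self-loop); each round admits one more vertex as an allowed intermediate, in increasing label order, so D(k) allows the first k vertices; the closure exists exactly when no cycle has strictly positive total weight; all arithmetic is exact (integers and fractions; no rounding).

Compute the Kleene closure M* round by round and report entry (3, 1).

D(0):
  [0, -19, -7]
  [-10, 0, -19]
  [-5, 4, 0]
D(1):
  [0, -19, -7]
  [-10, 0, -17]
  [-5, 4, 0]
D(2):
  [0, -19, -7]
  [-10, 0, -17]
  [-5, 4, 0]
D(3):
  [0, -3, -7]
  [-10, 0, -17]
  [-5, 4, 0]
Answer: M*[3][1] = -5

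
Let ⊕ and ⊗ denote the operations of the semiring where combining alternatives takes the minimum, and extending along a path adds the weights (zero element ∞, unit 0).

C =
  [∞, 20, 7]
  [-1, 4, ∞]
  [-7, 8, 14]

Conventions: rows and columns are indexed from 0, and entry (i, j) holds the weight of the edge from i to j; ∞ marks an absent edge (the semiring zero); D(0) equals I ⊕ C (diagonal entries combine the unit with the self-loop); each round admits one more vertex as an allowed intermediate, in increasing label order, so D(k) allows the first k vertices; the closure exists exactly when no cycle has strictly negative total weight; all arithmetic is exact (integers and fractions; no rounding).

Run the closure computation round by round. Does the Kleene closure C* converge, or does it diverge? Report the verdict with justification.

D(0):
  [0, 20, 7]
  [-1, 0, ∞]
  [-7, 8, 0]
D(1):
  [0, 20, 7]
  [-1, 0, 6]
  [-7, 8, 0]
D(2):
  [0, 20, 7]
  [-1, 0, 6]
  [-7, 8, 0]
D(3):
  [0, 15, 7]
  [-1, 0, 6]
  [-7, 8, 0]
Key observation: every diagonal entry stays at the unit through all rounds, so no improving cycle exists.
Answer: CONVERGES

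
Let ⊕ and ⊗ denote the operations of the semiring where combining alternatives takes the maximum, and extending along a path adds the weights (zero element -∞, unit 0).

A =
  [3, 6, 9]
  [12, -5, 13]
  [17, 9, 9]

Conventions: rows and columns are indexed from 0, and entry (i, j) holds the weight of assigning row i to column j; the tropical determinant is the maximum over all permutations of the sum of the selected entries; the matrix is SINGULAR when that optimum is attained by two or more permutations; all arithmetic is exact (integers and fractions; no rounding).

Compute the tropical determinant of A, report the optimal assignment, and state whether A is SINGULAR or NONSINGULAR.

σ = (0, 1, 2): 3 + (-5) + 9 = 7
σ = (0, 2, 1): 3 + 13 + 9 = 25
σ = (1, 0, 2): 6 + 12 + 9 = 27
σ = (1, 2, 0): 6 + 13 + 17 = 36
σ = (2, 0, 1): 9 + 12 + 9 = 30
σ = (2, 1, 0): 9 + (-5) + 17 = 21
Optimal value attained by: σ = (1, 2, 0).
Answer: det⊕(A) = 36; verdict: NONSINGULAR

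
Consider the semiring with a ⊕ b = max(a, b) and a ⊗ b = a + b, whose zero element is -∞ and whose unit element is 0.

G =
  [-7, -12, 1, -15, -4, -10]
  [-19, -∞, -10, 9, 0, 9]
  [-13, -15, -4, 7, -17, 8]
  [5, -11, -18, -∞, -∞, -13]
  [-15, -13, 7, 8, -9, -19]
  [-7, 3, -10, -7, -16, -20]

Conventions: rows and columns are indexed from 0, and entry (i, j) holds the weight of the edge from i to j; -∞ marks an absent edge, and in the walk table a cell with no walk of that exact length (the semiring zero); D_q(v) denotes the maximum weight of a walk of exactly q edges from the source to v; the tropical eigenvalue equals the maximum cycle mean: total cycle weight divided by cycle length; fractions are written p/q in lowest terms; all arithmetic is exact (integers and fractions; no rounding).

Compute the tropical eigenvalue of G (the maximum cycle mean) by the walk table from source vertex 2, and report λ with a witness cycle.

q=0: [-∞, -∞, 0, -∞, -∞, -∞]
q=1: [-13, -15, -4, 7, -17, 8]
q=2: [12, 11, -2, 3, -8, 4]
q=3: [8, 7, 13, 20, 11, 20]
q=4: [25, 23, 18, 20, 7, 21]
q=5: [25, 24, 26, 32, 23, 32]
q=6: [37, 35, 30, 33, 24, 34]
Optimal cycle mean attained by: cycle 1->5->1, total 9 + 3, length 2.
Answer: λ = 6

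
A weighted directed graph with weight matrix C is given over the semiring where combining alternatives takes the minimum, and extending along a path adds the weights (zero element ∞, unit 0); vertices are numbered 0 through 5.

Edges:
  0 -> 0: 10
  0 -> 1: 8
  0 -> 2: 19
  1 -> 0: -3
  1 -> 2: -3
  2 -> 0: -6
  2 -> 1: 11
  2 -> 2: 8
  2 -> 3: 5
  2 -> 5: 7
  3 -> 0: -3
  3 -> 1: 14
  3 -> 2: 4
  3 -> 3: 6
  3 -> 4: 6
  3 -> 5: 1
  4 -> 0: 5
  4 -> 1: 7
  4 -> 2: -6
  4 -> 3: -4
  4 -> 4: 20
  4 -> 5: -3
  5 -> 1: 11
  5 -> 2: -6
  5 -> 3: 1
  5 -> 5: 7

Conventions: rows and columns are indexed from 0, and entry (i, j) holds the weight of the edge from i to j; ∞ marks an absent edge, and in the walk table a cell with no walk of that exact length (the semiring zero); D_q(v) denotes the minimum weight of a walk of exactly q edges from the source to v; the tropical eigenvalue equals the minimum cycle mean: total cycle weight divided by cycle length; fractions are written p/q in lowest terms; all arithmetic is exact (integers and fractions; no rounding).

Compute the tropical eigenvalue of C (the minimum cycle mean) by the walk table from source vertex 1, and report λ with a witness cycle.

q=0: [∞, 0, ∞, ∞, ∞, ∞]
q=1: [-3, ∞, -3, ∞, ∞, ∞]
q=2: [-9, 5, 5, 2, ∞, 4]
q=3: [-1, -1, -2, 5, 8, 3]
q=4: [-8, 7, -4, 3, 11, 5]
q=5: [-10, 0, -1, 1, 9, 3]
q=6: [-7, -2, -3, 4, 7, 2]
Optimal cycle mean attained by: cycle 0->1->2->0, total 8 + (-3) + (-6), length 3.
Answer: λ = -1/3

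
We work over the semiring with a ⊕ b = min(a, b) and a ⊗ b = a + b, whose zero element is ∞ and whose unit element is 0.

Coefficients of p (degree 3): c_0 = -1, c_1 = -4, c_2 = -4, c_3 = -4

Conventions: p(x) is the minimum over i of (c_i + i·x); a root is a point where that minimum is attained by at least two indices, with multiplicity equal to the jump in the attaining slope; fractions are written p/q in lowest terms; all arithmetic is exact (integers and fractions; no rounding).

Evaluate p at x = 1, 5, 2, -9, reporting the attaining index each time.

p(1) = min(-1+0·1=-1, -4+1·1=-3, -4+2·1=-2, -4+3·1=-1) = -3 (attained by i=1)
p(5) = min(-1+0·5=-1, -4+1·5=1, -4+2·5=6, -4+3·5=11) = -1 (attained by i=0)
p(2) = min(-1+0·2=-1, -4+1·2=-2, -4+2·2=0, -4+3·2=2) = -2 (attained by i=1)
p(-9) = min(-1+0·(-9)=-1, -4+1·(-9)=-13, -4+2·(-9)=-22, -4+3·(-9)=-31) = -31 (attained by i=3)
Answer: p(1) = -3; p(5) = -1; p(2) = -2; p(-9) = -31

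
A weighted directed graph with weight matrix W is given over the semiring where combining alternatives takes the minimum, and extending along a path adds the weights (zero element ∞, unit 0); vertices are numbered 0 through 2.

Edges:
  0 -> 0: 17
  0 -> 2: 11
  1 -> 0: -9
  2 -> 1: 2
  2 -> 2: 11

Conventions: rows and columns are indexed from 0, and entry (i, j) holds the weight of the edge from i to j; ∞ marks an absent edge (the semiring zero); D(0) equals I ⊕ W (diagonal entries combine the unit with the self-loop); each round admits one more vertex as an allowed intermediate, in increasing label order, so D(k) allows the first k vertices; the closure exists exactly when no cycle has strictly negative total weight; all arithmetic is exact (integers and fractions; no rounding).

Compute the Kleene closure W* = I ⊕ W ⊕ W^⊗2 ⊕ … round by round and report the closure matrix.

D(0):
  [0, ∞, 11]
  [-9, 0, ∞]
  [∞, 2, 0]
D(1):
  [0, ∞, 11]
  [-9, 0, 2]
  [∞, 2, 0]
D(2):
  [0, ∞, 11]
  [-9, 0, 2]
  [-7, 2, 0]
D(3):
  [0, 13, 11]
  [-9, 0, 2]
  [-7, 2, 0]
Answer: W* = [[0, 13, 11], [-9, 0, 2], [-7, 2, 0]]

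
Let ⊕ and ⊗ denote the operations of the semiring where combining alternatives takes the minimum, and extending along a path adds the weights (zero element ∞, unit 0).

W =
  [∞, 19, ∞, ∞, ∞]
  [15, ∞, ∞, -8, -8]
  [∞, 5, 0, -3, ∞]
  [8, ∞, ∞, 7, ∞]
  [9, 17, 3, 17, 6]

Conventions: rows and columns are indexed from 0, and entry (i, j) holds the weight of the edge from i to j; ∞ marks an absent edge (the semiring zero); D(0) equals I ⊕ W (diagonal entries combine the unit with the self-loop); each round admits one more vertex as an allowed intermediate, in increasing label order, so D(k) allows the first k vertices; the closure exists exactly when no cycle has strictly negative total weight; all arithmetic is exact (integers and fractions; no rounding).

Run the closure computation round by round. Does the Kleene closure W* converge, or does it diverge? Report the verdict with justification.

D(0):
  [0, 19, ∞, ∞, ∞]
  [15, 0, ∞, -8, -8]
  [∞, 5, 0, -3, ∞]
  [8, ∞, ∞, 0, ∞]
  [9, 17, 3, 17, 0]
D(1):
  [0, 19, ∞, ∞, ∞]
  [15, 0, ∞, -8, -8]
  [∞, 5, 0, -3, ∞]
  [8, 27, ∞, 0, ∞]
  [9, 17, 3, 17, 0]
D(2):
  [0, 19, ∞, 11, 11]
  [15, 0, ∞, -8, -8]
  [20, 5, 0, -3, -3]
  [8, 27, ∞, 0, 19]
  [9, 17, 3, 9, 0]
D(3):
  [0, 19, ∞, 11, 11]
  [15, 0, ∞, -8, -8]
  [20, 5, 0, -3, -3]
  [8, 27, ∞, 0, 19]
  [9, 8, 3, 0, 0]
D(4):
  [0, 19, ∞, 11, 11]
  [0, 0, ∞, -8, -8]
  [5, 5, 0, -3, -3]
  [8, 27, ∞, 0, 19]
  [8, 8, 3, 0, 0]
D(5):
  [0, 19, 14, 11, 11]
  [0, 0, -5, -8, -8]
  [5, 5, 0, -3, -3]
  [8, 27, 22, 0, 19]
  [8, 8, 3, 0, 0]
Key observation: every diagonal entry stays at the unit through all rounds, so no improving cycle exists.
Answer: CONVERGES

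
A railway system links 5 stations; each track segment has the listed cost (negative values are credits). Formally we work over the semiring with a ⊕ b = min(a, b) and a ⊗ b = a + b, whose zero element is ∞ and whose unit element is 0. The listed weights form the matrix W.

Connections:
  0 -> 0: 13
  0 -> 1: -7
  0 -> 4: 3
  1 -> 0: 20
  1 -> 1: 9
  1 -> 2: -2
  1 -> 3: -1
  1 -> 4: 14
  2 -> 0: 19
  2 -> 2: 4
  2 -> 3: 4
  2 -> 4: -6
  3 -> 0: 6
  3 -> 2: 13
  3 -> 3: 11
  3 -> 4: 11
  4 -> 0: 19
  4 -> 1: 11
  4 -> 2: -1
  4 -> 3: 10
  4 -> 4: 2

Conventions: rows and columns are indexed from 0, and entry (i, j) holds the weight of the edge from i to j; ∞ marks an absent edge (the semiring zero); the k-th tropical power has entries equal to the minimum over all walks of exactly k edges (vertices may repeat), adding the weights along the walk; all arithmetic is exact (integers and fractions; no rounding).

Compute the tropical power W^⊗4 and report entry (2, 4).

W^⊗2:
  [13, 2, -9, -8, 5]
  [5, 13, 2, 2, -8]
  [10, 5, -7, 4, -4]
  [17, -1, 10, 17, 7]
  [16, 12, 1, 3, -7]
W^⊗3:
  [-2, 6, -5, -5, -15]
  [8, -2, -9, 2, -6]
  [10, 3, -5, -3, -13]
  [19, 8, -3, -2, 4]
  [9, 4, -8, 3, -5]
W^⊗4:
  [1, -9, -16, -5, -13]
  [8, 1, -7, -5, -15]
  [3, -2, -14, -3, -11]
  [4, 12, 1, 1, -9]
  [9, 2, -6, -4, -14]
Key observation: the optimum is the walk 2->4->2->4->4, with weight (-6) + (-1) + (-6) + 2 = -11.
Optimal value attained by: walk 2->4->2->4->4.
Answer: (W^⊗4)[2][4] = -11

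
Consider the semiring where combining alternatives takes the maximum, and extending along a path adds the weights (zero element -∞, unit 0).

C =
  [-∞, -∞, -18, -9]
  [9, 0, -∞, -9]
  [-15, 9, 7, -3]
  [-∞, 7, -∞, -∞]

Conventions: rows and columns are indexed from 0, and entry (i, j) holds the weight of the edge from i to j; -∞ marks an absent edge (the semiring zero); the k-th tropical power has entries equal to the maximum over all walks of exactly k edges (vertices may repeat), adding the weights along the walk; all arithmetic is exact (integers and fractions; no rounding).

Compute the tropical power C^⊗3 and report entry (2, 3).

C^⊗2:
  [-33, -2, -11, -21]
  [9, 0, -9, 0]
  [18, 16, 14, 4]
  [16, 7, -∞, -2]
C^⊗3:
  [7, -2, -4, -11]
  [9, 7, -2, 0]
  [25, 23, 21, 11]
  [16, 7, -2, 7]
Key observation: the optimum is the walk 2->2->2->3, with weight 7 + 7 + (-3) = 11.
Optimal value attained by: walk 2->2->2->3.
Answer: (C^⊗3)[2][3] = 11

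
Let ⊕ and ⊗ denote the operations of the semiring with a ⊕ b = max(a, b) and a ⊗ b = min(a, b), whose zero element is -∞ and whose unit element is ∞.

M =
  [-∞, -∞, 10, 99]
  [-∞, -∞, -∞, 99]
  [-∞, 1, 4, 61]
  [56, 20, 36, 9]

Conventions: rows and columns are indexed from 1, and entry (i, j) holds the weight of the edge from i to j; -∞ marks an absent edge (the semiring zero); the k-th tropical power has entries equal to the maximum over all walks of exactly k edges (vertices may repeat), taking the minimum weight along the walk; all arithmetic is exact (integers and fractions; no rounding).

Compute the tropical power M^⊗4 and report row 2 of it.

M^⊗2:
  [56, 20, 36, 10]
  [56, 20, 36, 9]
  [56, 20, 36, 9]
  [9, 9, 10, 56]
M^⊗3:
  [10, 10, 10, 56]
  [9, 9, 10, 56]
  [9, 9, 10, 56]
  [56, 20, 36, 10]
M^⊗4:
  [56, 20, 36, 10]
  [56, 20, 36, 10]
  [56, 20, 36, 10]
  [10, 10, 10, 56]
Answer: row 2 of M^⊗4 = [56, 20, 36, 10]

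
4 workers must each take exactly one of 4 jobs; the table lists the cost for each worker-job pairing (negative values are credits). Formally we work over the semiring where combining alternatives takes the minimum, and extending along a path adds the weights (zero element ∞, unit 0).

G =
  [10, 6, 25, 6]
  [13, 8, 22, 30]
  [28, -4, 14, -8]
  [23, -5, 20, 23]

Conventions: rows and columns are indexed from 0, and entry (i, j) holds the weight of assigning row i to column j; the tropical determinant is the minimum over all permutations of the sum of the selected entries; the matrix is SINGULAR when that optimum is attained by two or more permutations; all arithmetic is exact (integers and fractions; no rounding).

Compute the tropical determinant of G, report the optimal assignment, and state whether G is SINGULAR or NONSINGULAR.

σ = (0, 1, 2, 3): 10 + 8 + 14 + 23 = 55
σ = (0, 1, 3, 2): 10 + 8 + (-8) + 20 = 30
σ = (0, 2, 1, 3): 10 + 22 + (-4) + 23 = 51
σ = (0, 2, 3, 1): 10 + 22 + (-8) + (-5) = 19
σ = (0, 3, 1, 2): 10 + 30 + (-4) + 20 = 56
σ = (0, 3, 2, 1): 10 + 30 + 14 + (-5) = 49
σ = (1, 0, 2, 3): 6 + 13 + 14 + 23 = 56
σ = (1, 0, 3, 2): 6 + 13 + (-8) + 20 = 31
σ = (1, 2, 0, 3): 6 + 22 + 28 + 23 = 79
σ = (1, 2, 3, 0): 6 + 22 + (-8) + 23 = 43
σ = (1, 3, 0, 2): 6 + 30 + 28 + 20 = 84
σ = (1, 3, 2, 0): 6 + 30 + 14 + 23 = 73
σ = (2, 0, 1, 3): 25 + 13 + (-4) + 23 = 57
σ = (2, 0, 3, 1): 25 + 13 + (-8) + (-5) = 25
σ = (2, 1, 0, 3): 25 + 8 + 28 + 23 = 84
σ = (2, 1, 3, 0): 25 + 8 + (-8) + 23 = 48
σ = (2, 3, 0, 1): 25 + 30 + 28 + (-5) = 78
σ = (2, 3, 1, 0): 25 + 30 + (-4) + 23 = 74
σ = (3, 0, 1, 2): 6 + 13 + (-4) + 20 = 35
σ = (3, 0, 2, 1): 6 + 13 + 14 + (-5) = 28
σ = (3, 1, 0, 2): 6 + 8 + 28 + 20 = 62
σ = (3, 1, 2, 0): 6 + 8 + 14 + 23 = 51
σ = (3, 2, 0, 1): 6 + 22 + 28 + (-5) = 51
σ = (3, 2, 1, 0): 6 + 22 + (-4) + 23 = 47
Optimal value attained by: σ = (0, 2, 3, 1).
Answer: det⊕(G) = 19; verdict: NONSINGULAR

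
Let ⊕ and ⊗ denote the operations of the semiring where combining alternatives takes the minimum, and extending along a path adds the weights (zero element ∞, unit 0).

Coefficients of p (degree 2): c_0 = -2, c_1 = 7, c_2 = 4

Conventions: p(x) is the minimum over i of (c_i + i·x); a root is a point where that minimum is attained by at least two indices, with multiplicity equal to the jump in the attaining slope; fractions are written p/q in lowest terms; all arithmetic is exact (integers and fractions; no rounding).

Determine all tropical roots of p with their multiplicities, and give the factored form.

hull edge (i=0, c=-2) to (i=2, c=4): slope 3, span 2
Factored form: p(x) = 4 ⊗ (x ⊕ (-3)) ⊗ (x ⊕ (-3))
Answer: roots = -3 (mult 2)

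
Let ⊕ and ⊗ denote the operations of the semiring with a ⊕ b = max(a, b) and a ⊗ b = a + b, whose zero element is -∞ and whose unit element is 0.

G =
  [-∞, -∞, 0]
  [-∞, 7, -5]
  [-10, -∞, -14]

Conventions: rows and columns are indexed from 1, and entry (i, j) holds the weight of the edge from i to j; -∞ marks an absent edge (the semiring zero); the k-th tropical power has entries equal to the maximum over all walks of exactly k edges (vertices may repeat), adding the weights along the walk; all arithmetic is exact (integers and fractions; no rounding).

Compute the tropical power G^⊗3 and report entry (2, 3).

G^⊗2:
  [-10, -∞, -14]
  [-15, 14, 2]
  [-24, -∞, -10]
G^⊗3:
  [-24, -∞, -10]
  [-8, 21, 9]
  [-20, -∞, -24]
Key observation: the optimum is the walk 2->2->2->3, with weight 7 + 7 + (-5) = 9.
Optimal value attained by: walk 2->2->2->3.
Answer: (G^⊗3)[2][3] = 9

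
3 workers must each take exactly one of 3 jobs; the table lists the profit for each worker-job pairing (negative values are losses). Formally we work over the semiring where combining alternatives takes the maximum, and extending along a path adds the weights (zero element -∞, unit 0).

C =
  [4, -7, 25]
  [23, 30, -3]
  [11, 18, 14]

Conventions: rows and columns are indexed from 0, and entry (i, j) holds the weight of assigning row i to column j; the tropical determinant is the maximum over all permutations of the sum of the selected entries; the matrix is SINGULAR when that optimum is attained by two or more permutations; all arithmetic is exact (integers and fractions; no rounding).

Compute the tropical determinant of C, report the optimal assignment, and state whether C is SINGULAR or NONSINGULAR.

σ = (0, 1, 2): 4 + 30 + 14 = 48
σ = (0, 2, 1): 4 + (-3) + 18 = 19
σ = (1, 0, 2): (-7) + 23 + 14 = 30
σ = (1, 2, 0): (-7) + (-3) + 11 = 1
σ = (2, 0, 1): 25 + 23 + 18 = 66
σ = (2, 1, 0): 25 + 30 + 11 = 66
Optimal value attained by: σ = (2, 0, 1).
Answer: det⊕(C) = 66; verdict: SINGULAR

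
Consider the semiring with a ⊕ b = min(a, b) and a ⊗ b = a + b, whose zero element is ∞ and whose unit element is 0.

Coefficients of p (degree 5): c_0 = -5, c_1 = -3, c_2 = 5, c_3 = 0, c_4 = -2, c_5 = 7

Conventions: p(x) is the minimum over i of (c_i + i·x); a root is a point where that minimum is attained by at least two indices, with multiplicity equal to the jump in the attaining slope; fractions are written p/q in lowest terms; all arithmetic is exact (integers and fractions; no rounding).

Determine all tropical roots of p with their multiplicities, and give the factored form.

hull edge (i=0, c=-5) to (i=4, c=-2): slope 3/4, span 4
hull edge (i=4, c=-2) to (i=5, c=7): slope 9, span 1
Factored form: p(x) = 7 ⊗ (x ⊕ (-9)) ⊗ (x ⊕ (-3/4)) ⊗ (x ⊕ (-3/4)) ⊗ (x ⊕ (-3/4)) ⊗ (x ⊕ (-3/4))
Answer: roots = -9 (mult 1), -3/4 (mult 4)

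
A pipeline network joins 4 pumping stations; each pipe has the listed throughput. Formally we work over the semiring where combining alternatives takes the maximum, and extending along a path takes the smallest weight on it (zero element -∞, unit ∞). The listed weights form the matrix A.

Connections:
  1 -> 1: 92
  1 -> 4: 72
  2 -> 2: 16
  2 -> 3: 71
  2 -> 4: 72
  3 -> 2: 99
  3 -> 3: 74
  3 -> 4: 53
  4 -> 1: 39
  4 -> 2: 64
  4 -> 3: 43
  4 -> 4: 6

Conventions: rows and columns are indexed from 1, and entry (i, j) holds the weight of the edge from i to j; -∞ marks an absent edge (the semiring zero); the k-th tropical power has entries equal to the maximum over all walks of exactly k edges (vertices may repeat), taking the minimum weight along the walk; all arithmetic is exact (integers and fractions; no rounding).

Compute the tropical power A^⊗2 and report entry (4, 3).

A^⊗2:
  [92, 64, 43, 72]
  [39, 71, 71, 53]
  [39, 74, 74, 72]
  [39, 43, 64, 64]
Key observation: the optimum is the walk 4->2->3, with weight 64 min 71 = 64.
Optimal value attained by: walk 4->2->3.
Answer: (A^⊗2)[4][3] = 64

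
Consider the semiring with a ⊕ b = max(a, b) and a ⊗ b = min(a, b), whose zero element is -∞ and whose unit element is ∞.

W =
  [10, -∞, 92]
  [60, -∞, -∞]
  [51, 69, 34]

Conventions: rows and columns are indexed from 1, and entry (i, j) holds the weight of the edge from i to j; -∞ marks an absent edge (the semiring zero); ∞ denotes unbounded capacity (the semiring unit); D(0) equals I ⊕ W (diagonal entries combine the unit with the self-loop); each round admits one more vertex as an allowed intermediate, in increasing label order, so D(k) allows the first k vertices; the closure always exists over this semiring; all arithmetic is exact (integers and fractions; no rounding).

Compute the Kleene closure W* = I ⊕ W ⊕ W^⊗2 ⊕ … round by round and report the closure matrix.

D(0):
  [∞, -∞, 92]
  [60, ∞, -∞]
  [51, 69, ∞]
D(1):
  [∞, -∞, 92]
  [60, ∞, 60]
  [51, 69, ∞]
D(2):
  [∞, -∞, 92]
  [60, ∞, 60]
  [60, 69, ∞]
D(3):
  [∞, 69, 92]
  [60, ∞, 60]
  [60, 69, ∞]
Answer: W* = [[∞, 69, 92], [60, ∞, 60], [60, 69, ∞]]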